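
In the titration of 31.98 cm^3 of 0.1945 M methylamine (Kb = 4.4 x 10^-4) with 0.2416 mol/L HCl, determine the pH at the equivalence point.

5.81

n(CH3NH2) = 0.1945 x 0.03198 = 0.006220 mol; V(HCl) at equivalence = 0.006220/0.2416 = 0.02575 L.
At equivalence the base is fully converted to CH3NH3+; total volume = 0.05773 L, so [CH3NH3+] = 0.006220/0.05773 = 0.1078 M.
Ka(CH3NH3+) = Kw/Kb = 1.0e-14 / 4.4 x 10^-4 = 2.27e-11.
[H^+] = sqrt(Ka x [CH3NH3+]) = sqrt(2.27e-11 x 0.1078) = 1.56e-6 M.
pH = -log(1.56e-6) = 5.81.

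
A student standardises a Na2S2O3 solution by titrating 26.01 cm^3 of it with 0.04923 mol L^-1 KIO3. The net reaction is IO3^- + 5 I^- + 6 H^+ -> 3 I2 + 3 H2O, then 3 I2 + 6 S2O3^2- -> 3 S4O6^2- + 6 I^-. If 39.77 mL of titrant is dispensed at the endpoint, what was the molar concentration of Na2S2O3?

n(KIO3) = 0.04923 x 0.03977 = 0.001958 mol.
From the balanced equation, 1 mol KIO3 reacts with 6 mol Na2S2O3, so n(Na2S2O3) = 0.001958 x 6/1 = 0.01175 mol.
[Na2S2O3] = 0.01175 / 0.02601 L = 0.452 M.

0.452 M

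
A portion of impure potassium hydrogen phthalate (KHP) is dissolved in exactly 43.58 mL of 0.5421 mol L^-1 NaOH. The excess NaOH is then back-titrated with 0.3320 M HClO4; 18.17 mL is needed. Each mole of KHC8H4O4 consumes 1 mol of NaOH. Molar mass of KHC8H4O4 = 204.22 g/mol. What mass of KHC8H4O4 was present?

Total n(NaOH) added = 0.5421 x 0.04358 = 0.02362 mol.
n(HClO4) used = 0.3320 x 0.01817 = 0.006032 mol, which equals the excess n(NaOH).
So n(NaOH) consumed by the sample = 0.02362 - 0.006032 = 0.01759 mol.
n(KHC8H4O4) = 0.01759 / 1 = 0.01759 mol.
mass = 0.01759 mol x 204.22 g/mol = 3.59 g.

3.59 g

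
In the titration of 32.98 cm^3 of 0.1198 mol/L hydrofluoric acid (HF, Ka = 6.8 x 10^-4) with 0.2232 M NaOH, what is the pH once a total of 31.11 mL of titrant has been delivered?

n(acid) = 0.1198 x 0.03298 = 0.003951 mol; n(NaOH) added = 0.2232 x 0.03111 = 0.006944 mol.
Base is in excess by 0.006944 - 0.003951 = 0.002993 mol in a total volume of 0.06409 L.
[OH^-] = 0.002993/0.06409 = 0.04670 M, so pOH = 1.33 and pH = 14.00 - 1.33 = 12.67.

12.67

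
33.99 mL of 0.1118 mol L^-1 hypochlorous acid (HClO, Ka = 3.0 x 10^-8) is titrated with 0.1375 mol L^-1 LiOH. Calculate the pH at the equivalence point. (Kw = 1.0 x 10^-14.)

n(HClO) = 0.1118 x 0.03399 = 0.003800 mol; V(LiOH) at equivalence = 0.003800/0.1375 = 0.02764 L.
At equivalence all the acid is converted to ClO-; total volume = 0.03399 + 0.02764 = 0.06163 L, so [ClO-] = 0.003800/0.06163 = 0.06166 M.
Kb = Kw/Ka = 1.0e-14 / 3.0 x 10^-8 = 3.33e-7.
[OH^-] = sqrt(Kb x [ClO-]) = sqrt(3.33e-7 x 0.06166) = 0.000143 M.
pOH = 3.84, so pH = 14.00 - 3.84 = 10.16.

10.16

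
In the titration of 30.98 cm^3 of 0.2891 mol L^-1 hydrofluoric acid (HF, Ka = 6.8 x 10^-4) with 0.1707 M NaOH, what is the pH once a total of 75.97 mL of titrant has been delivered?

n(acid) = 0.2891 x 0.03098 = 0.008956 mol; n(NaOH) added = 0.1707 x 0.07597 = 0.01297 mol.
Base is in excess by 0.01297 - 0.008956 = 0.004012 mol in a total volume of 0.1070 L.
[OH^-] = 0.004012/0.1070 = 0.03751 M, so pOH = 1.43 and pH = 14.00 - 1.43 = 12.57.

12.57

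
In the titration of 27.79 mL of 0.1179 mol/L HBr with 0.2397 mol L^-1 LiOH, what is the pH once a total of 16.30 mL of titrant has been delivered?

n(acid) = 0.1179 x 0.02779 = 0.003276 mol; n(LiOH) added = 0.2397 x 0.01630 = 0.003907 mol.
Base is in excess by 0.003907 - 0.003276 = 0.0006307 mol in a total volume of 0.04409 L.
[OH^-] = 0.0006307/0.04409 = 0.01430 M, so pOH = 1.84 and pH = 14.00 - 1.84 = 12.16.

12.16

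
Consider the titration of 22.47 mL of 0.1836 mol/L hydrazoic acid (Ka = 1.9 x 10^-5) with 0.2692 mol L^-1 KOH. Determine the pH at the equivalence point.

8.88

n(HN3) = 0.1836 x 0.02247 = 0.004125 mol; V(KOH) at equivalence = 0.004125/0.2692 = 0.01533 L.
At equivalence all the acid is converted to N3-; total volume = 0.02247 + 0.01533 = 0.03780 L, so [N3-] = 0.004125/0.03780 = 0.1092 M.
Kb = Kw/Ka = 1.0e-14 / 1.9 x 10^-5 = 5.26e-10.
[OH^-] = sqrt(Kb x [N3-]) = sqrt(5.26e-10 x 0.1092) = 7.58e-6 M.
pOH = 5.12, so pH = 14.00 - 5.12 = 8.88.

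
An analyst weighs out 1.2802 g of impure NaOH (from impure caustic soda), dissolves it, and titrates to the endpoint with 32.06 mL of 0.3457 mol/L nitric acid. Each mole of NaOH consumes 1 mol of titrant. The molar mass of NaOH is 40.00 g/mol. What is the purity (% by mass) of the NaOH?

n(HNO3) = 0.3457 x 0.03206 = 0.01108 mol.
n(NaOH) = 0.01108 / 1 = 0.01108 mol.
mass of NaOH = 0.01108 x 40.00 = 0.4433 g.
% purity = 0.4433 / 1.2802 x 100 = 34.6%.

34.6%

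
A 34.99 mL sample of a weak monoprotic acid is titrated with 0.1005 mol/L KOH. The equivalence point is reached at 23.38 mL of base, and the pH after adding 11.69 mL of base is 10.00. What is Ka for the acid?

1.0 x 10^-10

11.69 mL is half of the equivalence volume, so this is the half-equivalence point where [HA] = [A^-].
At half-equivalence pH = pKa, so pKa = 10.00.
Ka = 10^(-10.00) = 1.0 x 10^-10.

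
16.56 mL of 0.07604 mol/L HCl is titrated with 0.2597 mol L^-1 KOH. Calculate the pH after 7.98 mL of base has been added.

n(acid) = 0.07604 x 0.01656 = 0.001259 mol; n(KOH) added = 0.2597 x 0.007980 = 0.002072 mol.
Base is in excess by 0.002072 - 0.001259 = 0.0008132 mol in a total volume of 0.02454 L.
[OH^-] = 0.0008132/0.02454 = 0.03314 M, so pOH = 1.48 and pH = 14.00 - 1.48 = 12.52.

12.52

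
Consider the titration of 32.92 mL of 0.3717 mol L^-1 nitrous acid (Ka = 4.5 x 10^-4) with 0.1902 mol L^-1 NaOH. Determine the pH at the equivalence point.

n(HNO2) = 0.3717 x 0.03292 = 0.01224 mol; V(NaOH) at equivalence = 0.01224/0.1902 = 0.06433 L.
At equivalence all the acid is converted to NO2-; total volume = 0.03292 + 0.06433 = 0.09725 L, so [NO2-] = 0.01224/0.09725 = 0.1258 M.
Kb = Kw/Ka = 1.0e-14 / 4.5 x 10^-4 = 2.22e-11.
[OH^-] = sqrt(Kb x [NO2-]) = sqrt(2.22e-11 x 0.1258) = 1.67e-6 M.
pOH = 5.78, so pH = 14.00 - 5.78 = 8.22.

8.22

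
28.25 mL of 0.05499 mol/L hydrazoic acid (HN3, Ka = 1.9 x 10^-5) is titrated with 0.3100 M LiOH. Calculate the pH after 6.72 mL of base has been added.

12.18

n(acid) = 0.05499 x 0.02825 = 0.001553 mol; n(LiOH) added = 0.3100 x 0.006720 = 0.002083 mol.
Base is in excess by 0.002083 - 0.001553 = 0.0005297 mol in a total volume of 0.03497 L.
[OH^-] = 0.0005297/0.03497 = 0.01515 M, so pOH = 1.82 and pH = 14.00 - 1.82 = 12.18.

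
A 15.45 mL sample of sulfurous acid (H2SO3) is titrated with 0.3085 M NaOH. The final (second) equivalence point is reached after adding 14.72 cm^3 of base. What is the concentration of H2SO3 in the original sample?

0.147 M

n(NaOH) = 0.3085 x 0.01472 = 0.004541 mol.
At the final (second) equivalence point, 2 mol OH^- react per mol H2SO3, so n(H2SO3) = 0.004541 / 2 = 0.002271 mol.
[H2SO3] = 0.002271 / 0.01545 L = 0.147 M.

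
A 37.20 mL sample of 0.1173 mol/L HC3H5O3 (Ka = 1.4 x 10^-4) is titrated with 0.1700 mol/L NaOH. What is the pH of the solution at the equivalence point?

n(HC3H5O3) = 0.1173 x 0.03720 = 0.004364 mol; V(NaOH) at equivalence = 0.004364/0.1700 = 0.02567 L.
At equivalence all the acid is converted to C3H5O3-; total volume = 0.03720 + 0.02567 = 0.06287 L, so [C3H5O3-] = 0.004364/0.06287 = 0.06941 M.
Kb = Kw/Ka = 1.0e-14 / 1.4 x 10^-4 = 7.14e-11.
[OH^-] = sqrt(Kb x [C3H5O3-]) = sqrt(7.14e-11 x 0.06941) = 2.23e-6 M.
pOH = 5.65, so pH = 14.00 - 5.65 = 8.35.

8.35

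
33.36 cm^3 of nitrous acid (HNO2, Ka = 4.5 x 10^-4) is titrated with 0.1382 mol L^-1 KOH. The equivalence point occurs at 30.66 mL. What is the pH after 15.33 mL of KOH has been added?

15.33 mL is exactly half the equivalence volume (30.66/2), i.e. the half-equivalence point.
There, n(HA) = n(A^-), so pH = pKa = -log(4.5 x 10^-4) = 3.35.

3.35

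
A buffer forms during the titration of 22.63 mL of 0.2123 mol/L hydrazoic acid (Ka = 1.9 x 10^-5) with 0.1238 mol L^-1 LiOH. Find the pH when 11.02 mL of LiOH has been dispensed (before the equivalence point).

Initial n(HN3) = 0.2123 x 0.02263 = 0.004804 mol.
n(LiOH) added = 0.1238 x 0.01102 = 0.001364 mol, converting that many moles of HN3 to N3-.
Remaining n(HN3) = 0.003440 mol; n(N3-) = 0.001364 mol.
By Henderson-Hasselbalch, pH = pKa + log([A^-]/[HA]) = 4.72 + log(0.001364/0.003440) = 4.72 + (-0.40) = 4.32.

4.32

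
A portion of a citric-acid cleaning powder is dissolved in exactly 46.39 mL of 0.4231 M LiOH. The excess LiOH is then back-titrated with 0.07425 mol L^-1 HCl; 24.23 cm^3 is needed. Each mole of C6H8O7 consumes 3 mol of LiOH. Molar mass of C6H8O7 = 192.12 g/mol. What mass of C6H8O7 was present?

1.14 g

Total n(LiOH) added = 0.4231 x 0.04639 = 0.01963 mol.
n(HCl) used = 0.07425 x 0.02423 = 0.001799 mol, which equals the excess n(LiOH).
So n(LiOH) consumed by the sample = 0.01963 - 0.001799 = 0.01783 mol.
n(C6H8O7) = 0.01783 / 3 = 0.005943 mol.
mass = 0.005943 mol x 192.12 g/mol = 1.14 g.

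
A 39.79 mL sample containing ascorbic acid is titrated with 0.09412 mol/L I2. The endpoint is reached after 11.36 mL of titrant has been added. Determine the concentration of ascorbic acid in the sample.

0.0269 M

n(I2) = 0.09412 x 0.01136 = 0.001069 mol.
From the balanced equation, 1 mol I2 reacts with 1 mol ascorbic acid, so n(ascorbic acid) = 0.001069 x 1/1 = 0.001069 mol.
[ascorbic acid] = 0.001069 / 0.03979 L = 0.0269 M.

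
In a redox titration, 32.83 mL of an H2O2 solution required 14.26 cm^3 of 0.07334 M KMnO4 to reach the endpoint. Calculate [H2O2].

n(KMnO4) = 0.07334 x 0.01426 = 0.001046 mol.
From the balanced equation, 2 mol KMnO4 reacts with 5 mol H2O2, so n(H2O2) = 0.001046 x 5/2 = 0.002615 mol.
[H2O2] = 0.002615 / 0.03283 L = 0.0796 M.

0.0796 M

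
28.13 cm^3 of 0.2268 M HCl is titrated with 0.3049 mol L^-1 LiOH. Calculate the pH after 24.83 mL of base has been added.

n(acid) = 0.2268 x 0.02813 = 0.006380 mol; n(LiOH) added = 0.3049 x 0.02483 = 0.007571 mol.
Base is in excess by 0.007571 - 0.006380 = 0.001191 mol in a total volume of 0.05296 L.
[OH^-] = 0.001191/0.05296 = 0.02248 M, so pOH = 1.65 and pH = 14.00 - 1.65 = 12.35.

12.35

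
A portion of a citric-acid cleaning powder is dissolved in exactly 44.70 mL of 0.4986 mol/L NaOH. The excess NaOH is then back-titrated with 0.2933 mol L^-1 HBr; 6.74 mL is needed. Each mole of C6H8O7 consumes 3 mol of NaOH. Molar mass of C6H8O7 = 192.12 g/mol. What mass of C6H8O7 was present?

1.30 g

Total n(NaOH) added = 0.4986 x 0.04470 = 0.02229 mol.
n(HBr) used = 0.2933 x 0.006740 = 0.001977 mol, which equals the excess n(NaOH).
So n(NaOH) consumed by the sample = 0.02229 - 0.001977 = 0.02031 mol.
n(C6H8O7) = 0.02031 / 3 = 0.006770 mol.
mass = 0.006770 mol x 192.12 g/mol = 1.30 g.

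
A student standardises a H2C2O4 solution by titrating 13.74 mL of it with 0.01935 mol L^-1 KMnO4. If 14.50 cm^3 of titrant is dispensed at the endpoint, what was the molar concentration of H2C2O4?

n(KMnO4) = 0.01935 x 0.01450 = 0.0002806 mol.
From the balanced equation, 2 mol KMnO4 reacts with 5 mol H2C2O4, so n(H2C2O4) = 0.0002806 x 5/2 = 0.0007014 mol.
[H2C2O4] = 0.0007014 / 0.01374 L = 0.0511 M.

0.0511 M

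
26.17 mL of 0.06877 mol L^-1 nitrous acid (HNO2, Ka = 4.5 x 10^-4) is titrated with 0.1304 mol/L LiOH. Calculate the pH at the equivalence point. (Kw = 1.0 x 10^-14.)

n(HNO2) = 0.06877 x 0.02617 = 0.001800 mol; V(LiOH) at equivalence = 0.001800/0.1304 = 0.01380 L.
At equivalence all the acid is converted to NO2-; total volume = 0.02617 + 0.01380 = 0.03997 L, so [NO2-] = 0.001800/0.03997 = 0.04502 M.
Kb = Kw/Ka = 1.0e-14 / 4.5 x 10^-4 = 2.22e-11.
[OH^-] = sqrt(Kb x [NO2-]) = sqrt(2.22e-11 x 0.04502) = 1.00e-6 M.
pOH = 6.00, so pH = 14.00 - 6.00 = 8.00.

8.00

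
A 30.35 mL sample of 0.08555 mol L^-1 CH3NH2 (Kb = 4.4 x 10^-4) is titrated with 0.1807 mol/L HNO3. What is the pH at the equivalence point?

5.94

n(CH3NH2) = 0.08555 x 0.03035 = 0.002596 mol; V(HNO3) at equivalence = 0.002596/0.1807 = 0.01437 L.
At equivalence the base is fully converted to CH3NH3+; total volume = 0.04472 L, so [CH3NH3+] = 0.002596/0.04472 = 0.05806 M.
Ka(CH3NH3+) = Kw/Kb = 1.0e-14 / 4.4 x 10^-4 = 2.27e-11.
[H^+] = sqrt(Ka x [CH3NH3+]) = sqrt(2.27e-11 x 0.05806) = 1.15e-6 M.
pH = -log(1.15e-6) = 5.94.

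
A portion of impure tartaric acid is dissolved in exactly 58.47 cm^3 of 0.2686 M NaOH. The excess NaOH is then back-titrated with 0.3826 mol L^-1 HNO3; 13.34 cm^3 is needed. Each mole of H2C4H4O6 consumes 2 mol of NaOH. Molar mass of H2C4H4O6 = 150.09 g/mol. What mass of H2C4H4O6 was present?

0.796 g

Total n(NaOH) added = 0.2686 x 0.05847 = 0.01571 mol.
n(HNO3) used = 0.3826 x 0.01334 = 0.005104 mol, which equals the excess n(NaOH).
So n(NaOH) consumed by the sample = 0.01571 - 0.005104 = 0.01060 mol.
n(H2C4H4O6) = 0.01060 / 2 = 0.005301 mol.
mass = 0.005301 mol x 150.09 g/mol = 0.796 g.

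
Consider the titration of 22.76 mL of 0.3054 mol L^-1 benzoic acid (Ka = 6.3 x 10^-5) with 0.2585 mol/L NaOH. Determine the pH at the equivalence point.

8.67

n(C6H5COOH) = 0.3054 x 0.02276 = 0.006951 mol; V(NaOH) at equivalence = 0.006951/0.2585 = 0.02689 L.
At equivalence all the acid is converted to C6H5COO-; total volume = 0.02276 + 0.02689 = 0.04965 L, so [C6H5COO-] = 0.006951/0.04965 = 0.1400 M.
Kb = Kw/Ka = 1.0e-14 / 6.3 x 10^-5 = 1.59e-10.
[OH^-] = sqrt(Kb x [C6H5COO-]) = sqrt(1.59e-10 x 0.1400) = 4.71e-6 M.
pOH = 5.33, so pH = 14.00 - 5.33 = 8.67.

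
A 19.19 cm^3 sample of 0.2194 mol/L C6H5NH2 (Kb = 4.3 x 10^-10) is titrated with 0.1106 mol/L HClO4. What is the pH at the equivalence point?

2.88

n(C6H5NH2) = 0.2194 x 0.01919 = 0.004210 mol; V(HClO4) at equivalence = 0.004210/0.1106 = 0.03807 L.
At equivalence the base is fully converted to C6H5NH3+; total volume = 0.05726 L, so [C6H5NH3+] = 0.004210/0.05726 = 0.07353 M.
Ka(C6H5NH3+) = Kw/Kb = 1.0e-14 / 4.3 x 10^-10 = 2.33e-5.
[H^+] = sqrt(Ka x [C6H5NH3+]) = sqrt(2.33e-5 x 0.07353) = 0.00131 M.
pH = -log(0.00131) = 2.88.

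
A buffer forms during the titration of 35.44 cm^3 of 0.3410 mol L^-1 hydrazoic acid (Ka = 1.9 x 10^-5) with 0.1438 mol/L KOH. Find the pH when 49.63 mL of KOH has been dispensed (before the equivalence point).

4.88

Initial n(HN3) = 0.3410 x 0.03544 = 0.01209 mol.
n(KOH) added = 0.1438 x 0.04963 = 0.007137 mol, converting that many moles of HN3 to N3-.
Remaining n(HN3) = 0.004948 mol; n(N3-) = 0.007137 mol.
By Henderson-Hasselbalch, pH = pKa + log([A^-]/[HA]) = 4.72 + log(0.007137/0.004948) = 4.72 + (+0.16) = 4.88.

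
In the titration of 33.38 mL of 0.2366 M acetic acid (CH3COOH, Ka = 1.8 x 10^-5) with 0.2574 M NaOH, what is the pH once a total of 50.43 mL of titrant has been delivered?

n(acid) = 0.2366 x 0.03338 = 0.007898 mol; n(NaOH) added = 0.2574 x 0.05043 = 0.01298 mol.
Base is in excess by 0.01298 - 0.007898 = 0.005083 mol in a total volume of 0.08381 L.
[OH^-] = 0.005083/0.08381 = 0.06065 M, so pOH = 1.22 and pH = 14.00 - 1.22 = 12.78.

12.78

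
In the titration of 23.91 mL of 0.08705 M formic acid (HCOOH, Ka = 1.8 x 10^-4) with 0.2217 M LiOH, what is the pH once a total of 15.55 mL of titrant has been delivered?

n(acid) = 0.08705 x 0.02391 = 0.002081 mol; n(LiOH) added = 0.2217 x 0.01555 = 0.003447 mol.
Base is in excess by 0.003447 - 0.002081 = 0.001366 mol in a total volume of 0.03946 L.
[OH^-] = 0.001366/0.03946 = 0.03462 M, so pOH = 1.46 and pH = 14.00 - 1.46 = 12.54.

12.54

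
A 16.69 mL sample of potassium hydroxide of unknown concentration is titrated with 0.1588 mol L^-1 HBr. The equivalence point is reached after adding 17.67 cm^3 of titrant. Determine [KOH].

n(HBr) delivered = 0.1588 x 0.01767 = 0.002806 mol.
For a 1:1 reaction, n(KOH) = 0.002806 mol.
[KOH] = 0.002806 mol / 0.01669 L = 0.168 M.

0.168 M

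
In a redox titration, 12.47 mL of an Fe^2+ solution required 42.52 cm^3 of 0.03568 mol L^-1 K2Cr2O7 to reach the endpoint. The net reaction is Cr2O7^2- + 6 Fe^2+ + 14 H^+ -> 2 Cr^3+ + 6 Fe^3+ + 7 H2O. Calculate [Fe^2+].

n(K2Cr2O7) = 0.03568 x 0.04252 = 0.001517 mol.
From the balanced equation, 1 mol K2Cr2O7 reacts with 6 mol Fe^2+, so n(Fe^2+) = 0.001517 x 6/1 = 0.009103 mol.
[Fe^2+] = 0.009103 / 0.01247 L = 0.730 M.

0.730 M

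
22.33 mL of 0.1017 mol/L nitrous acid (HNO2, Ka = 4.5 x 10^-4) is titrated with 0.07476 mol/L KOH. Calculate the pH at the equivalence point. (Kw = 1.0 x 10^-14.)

n(HNO2) = 0.1017 x 0.02233 = 0.002271 mol; V(KOH) at equivalence = 0.002271/0.07476 = 0.03038 L.
At equivalence all the acid is converted to NO2-; total volume = 0.02233 + 0.03038 = 0.05271 L, so [NO2-] = 0.002271/0.05271 = 0.04309 M.
Kb = Kw/Ka = 1.0e-14 / 4.5 x 10^-4 = 2.22e-11.
[OH^-] = sqrt(Kb x [NO2-]) = sqrt(2.22e-11 x 0.04309) = 9.79e-7 M.
pOH = 6.01, so pH = 14.00 - 6.01 = 7.99.

7.99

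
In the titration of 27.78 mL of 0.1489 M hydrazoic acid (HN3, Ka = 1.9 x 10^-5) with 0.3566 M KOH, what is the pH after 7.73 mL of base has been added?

5.02

Initial n(HN3) = 0.1489 x 0.02778 = 0.004136 mol.
n(KOH) added = 0.3566 x 0.007730 = 0.002757 mol, converting that many moles of HN3 to N3-.
Remaining n(HN3) = 0.001380 mol; n(N3-) = 0.002757 mol.
By Henderson-Hasselbalch, pH = pKa + log([A^-]/[HA]) = 4.72 + log(0.002757/0.001380) = 4.72 + (+0.30) = 5.02.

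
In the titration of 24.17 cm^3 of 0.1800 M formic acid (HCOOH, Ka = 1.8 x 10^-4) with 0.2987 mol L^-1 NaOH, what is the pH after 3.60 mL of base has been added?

Initial n(HCOOH) = 0.1800 x 0.02417 = 0.004351 mol.
n(NaOH) added = 0.2987 x 0.003600 = 0.001075 mol, converting that many moles of HCOOH to HCOO-.
Remaining n(HCOOH) = 0.003275 mol; n(HCOO-) = 0.001075 mol.
By Henderson-Hasselbalch, pH = pKa + log([A^-]/[HA]) = 3.74 + log(0.001075/0.003275) = 3.74 + (-0.48) = 3.26.

3.26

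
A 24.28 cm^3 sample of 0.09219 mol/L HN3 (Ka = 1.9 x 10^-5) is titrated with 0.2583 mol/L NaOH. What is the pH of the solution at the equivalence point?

8.78

n(HN3) = 0.09219 x 0.02428 = 0.002238 mol; V(NaOH) at equivalence = 0.002238/0.2583 = 0.008666 L.
At equivalence all the acid is converted to N3-; total volume = 0.02428 + 0.008666 = 0.03295 L, so [N3-] = 0.002238/0.03295 = 0.06794 M.
Kb = Kw/Ka = 1.0e-14 / 1.9 x 10^-5 = 5.26e-10.
[OH^-] = sqrt(Kb x [N3-]) = sqrt(5.26e-10 x 0.06794) = 5.98e-6 M.
pOH = 5.22, so pH = 14.00 - 5.22 = 8.78.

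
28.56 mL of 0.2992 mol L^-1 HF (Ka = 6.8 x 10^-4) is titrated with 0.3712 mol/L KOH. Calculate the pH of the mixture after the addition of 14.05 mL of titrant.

3.36

Initial n(HF) = 0.2992 x 0.02856 = 0.008545 mol.
n(KOH) added = 0.3712 x 0.01405 = 0.005215 mol, converting that many moles of HF to F-.
Remaining n(HF) = 0.003330 mol; n(F-) = 0.005215 mol.
By Henderson-Hasselbalch, pH = pKa + log([A^-]/[HA]) = 3.17 + log(0.005215/0.003330) = 3.17 + (+0.19) = 3.36.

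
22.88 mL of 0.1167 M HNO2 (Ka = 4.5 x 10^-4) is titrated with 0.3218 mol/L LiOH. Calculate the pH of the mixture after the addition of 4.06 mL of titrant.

3.33

Initial n(HNO2) = 0.1167 x 0.02288 = 0.002670 mol.
n(LiOH) added = 0.3218 x 0.004060 = 0.001307 mol, converting that many moles of HNO2 to NO2-.
Remaining n(HNO2) = 0.001364 mol; n(NO2-) = 0.001307 mol.
By Henderson-Hasselbalch, pH = pKa + log([A^-]/[HA]) = 3.35 + log(0.001307/0.001364) = 3.35 + (-0.02) = 3.33.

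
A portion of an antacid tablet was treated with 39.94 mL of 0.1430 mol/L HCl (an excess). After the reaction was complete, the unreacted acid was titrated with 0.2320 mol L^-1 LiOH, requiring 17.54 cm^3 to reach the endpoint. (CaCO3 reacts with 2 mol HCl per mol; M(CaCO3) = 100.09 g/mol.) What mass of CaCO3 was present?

Total n(HCl) added = 0.1430 x 0.03994 = 0.005711 mol.
n(LiOH) used = 0.2320 x 0.01754 = 0.004069 mol, which equals the excess n(HCl).
So n(HCl) consumed by the sample = 0.005711 - 0.004069 = 0.001642 mol.
n(CaCO3) = 0.001642 / 2 = 0.0008211 mol.
mass = 0.0008211 mol x 100.09 g/mol = 0.0822 g.

0.0822 g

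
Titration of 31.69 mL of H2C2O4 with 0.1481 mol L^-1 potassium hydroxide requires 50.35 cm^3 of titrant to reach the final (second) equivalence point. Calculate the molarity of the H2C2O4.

0.118 M

n(KOH) = 0.1481 x 0.05035 = 0.007457 mol.
At the final (second) equivalence point, 2 mol OH^- react per mol H2C2O4, so n(H2C2O4) = 0.007457 / 2 = 0.003728 mol.
[H2C2O4] = 0.003728 / 0.03169 L = 0.118 M.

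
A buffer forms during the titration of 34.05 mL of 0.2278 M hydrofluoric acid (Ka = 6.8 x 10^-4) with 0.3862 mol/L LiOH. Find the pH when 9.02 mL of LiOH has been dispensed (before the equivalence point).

Initial n(HF) = 0.2278 x 0.03405 = 0.007757 mol.
n(LiOH) added = 0.3862 x 0.009020 = 0.003484 mol, converting that many moles of HF to F-.
Remaining n(HF) = 0.004273 mol; n(F-) = 0.003484 mol.
By Henderson-Hasselbalch, pH = pKa + log([A^-]/[HA]) = 3.17 + log(0.003484/0.004273) = 3.17 + (-0.09) = 3.08.

3.08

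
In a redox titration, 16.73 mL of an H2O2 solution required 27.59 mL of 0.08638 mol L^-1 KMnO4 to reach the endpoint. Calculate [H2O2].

n(KMnO4) = 0.08638 x 0.02759 = 0.002383 mol.
From the balanced equation, 2 mol KMnO4 reacts with 5 mol H2O2, so n(H2O2) = 0.002383 x 5/2 = 0.005958 mol.
[H2O2] = 0.005958 / 0.01673 L = 0.356 M.

0.356 M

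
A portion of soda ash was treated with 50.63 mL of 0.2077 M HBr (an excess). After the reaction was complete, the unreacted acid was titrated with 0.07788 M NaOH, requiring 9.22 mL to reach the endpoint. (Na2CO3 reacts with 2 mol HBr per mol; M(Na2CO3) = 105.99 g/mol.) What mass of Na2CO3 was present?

Total n(HBr) added = 0.2077 x 0.05063 = 0.01052 mol.
n(NaOH) used = 0.07788 x 0.009220 = 0.0007181 mol, which equals the excess n(HBr).
So n(HBr) consumed by the sample = 0.01052 - 0.0007181 = 0.009798 mol.
n(Na2CO3) = 0.009798 / 2 = 0.004899 mol.
mass = 0.004899 mol x 105.99 g/mol = 0.519 g.

0.519 g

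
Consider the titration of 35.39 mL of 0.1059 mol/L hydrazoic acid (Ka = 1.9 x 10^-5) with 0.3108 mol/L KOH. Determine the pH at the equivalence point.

n(HN3) = 0.1059 x 0.03539 = 0.003748 mol; V(KOH) at equivalence = 0.003748/0.3108 = 0.01206 L.
At equivalence all the acid is converted to N3-; total volume = 0.03539 + 0.01206 = 0.04745 L, so [N3-] = 0.003748/0.04745 = 0.07899 M.
Kb = Kw/Ka = 1.0e-14 / 1.9 x 10^-5 = 5.26e-10.
[OH^-] = sqrt(Kb x [N3-]) = sqrt(5.26e-10 x 0.07899) = 6.45e-6 M.
pOH = 5.19, so pH = 14.00 - 5.19 = 8.81.

8.81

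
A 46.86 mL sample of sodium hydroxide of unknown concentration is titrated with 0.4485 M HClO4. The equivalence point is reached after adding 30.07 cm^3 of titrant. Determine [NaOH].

n(HClO4) delivered = 0.4485 x 0.03007 = 0.01349 mol.
For a 1:1 reaction, n(NaOH) = 0.01349 mol.
[NaOH] = 0.01349 mol / 0.04686 L = 0.288 M.

0.288 M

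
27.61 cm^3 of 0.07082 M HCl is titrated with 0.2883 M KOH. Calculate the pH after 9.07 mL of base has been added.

12.25

n(acid) = 0.07082 x 0.02761 = 0.001955 mol; n(KOH) added = 0.2883 x 0.009070 = 0.002615 mol.
Base is in excess by 0.002615 - 0.001955 = 0.0006595 mol in a total volume of 0.03668 L.
[OH^-] = 0.0006595/0.03668 = 0.01798 M, so pOH = 1.75 and pH = 14.00 - 1.75 = 12.25.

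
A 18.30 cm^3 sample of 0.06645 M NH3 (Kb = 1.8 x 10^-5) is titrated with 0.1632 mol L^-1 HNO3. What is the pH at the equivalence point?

5.29

n(NH3) = 0.06645 x 0.01830 = 0.001216 mol; V(HNO3) at equivalence = 0.001216/0.1632 = 0.007451 L.
At equivalence the base is fully converted to NH4+; total volume = 0.02575 L, so [NH4+] = 0.001216/0.02575 = 0.04722 M.
Ka(NH4+) = Kw/Kb = 1.0e-14 / 1.8 x 10^-5 = 5.56e-10.
[H^+] = sqrt(Ka x [NH4+]) = sqrt(5.56e-10 x 0.04722) = 5.12e-6 M.
pH = -log(5.12e-6) = 5.29.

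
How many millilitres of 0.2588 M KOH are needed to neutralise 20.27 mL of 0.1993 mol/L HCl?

n(HCl) = 0.1993 mol/L x 0.02027 L = 0.004040 mol.
At equivalence n(KOH) = n(HCl) = 0.004040 mol.
V(KOH) = 0.004040 / 0.2588 = 0.01561 L = 15.6 mL.

15.6 mL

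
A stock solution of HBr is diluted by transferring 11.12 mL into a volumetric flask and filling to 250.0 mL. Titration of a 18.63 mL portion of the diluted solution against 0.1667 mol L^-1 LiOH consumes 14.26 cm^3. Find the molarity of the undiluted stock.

2.87 M

n(LiOH) = 0.1667 x 0.01426 = 0.002377 mol.
n(HBr) in the aliquot = 0.002377 mol.
[diluted HBr] = 0.002377 / 0.01863 = 0.1276 M.
Dilution factor = 250.0/11.12 = 22.48, so [stock] = 0.1276 x 22.48 = 2.87 M.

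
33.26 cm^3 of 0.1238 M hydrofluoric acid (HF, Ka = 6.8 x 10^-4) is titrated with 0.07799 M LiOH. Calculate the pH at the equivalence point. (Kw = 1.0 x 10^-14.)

n(HF) = 0.1238 x 0.03326 = 0.004118 mol; V(LiOH) at equivalence = 0.004118/0.07799 = 0.05280 L.
At equivalence all the acid is converted to F-; total volume = 0.03326 + 0.05280 = 0.08606 L, so [F-] = 0.004118/0.08606 = 0.04785 M.
Kb = Kw/Ka = 1.0e-14 / 6.8 x 10^-4 = 1.47e-11.
[OH^-] = sqrt(Kb x [F-]) = sqrt(1.47e-11 x 0.04785) = 8.39e-7 M.
pOH = 6.08, so pH = 14.00 - 6.08 = 7.92.

7.92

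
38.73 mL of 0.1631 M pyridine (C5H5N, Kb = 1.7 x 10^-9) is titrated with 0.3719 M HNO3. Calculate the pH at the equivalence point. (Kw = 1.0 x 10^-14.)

n(C5H5N) = 0.1631 x 0.03873 = 0.006317 mol; V(HNO3) at equivalence = 0.006317/0.3719 = 0.01699 L.
At equivalence the base is fully converted to C5H5NH+; total volume = 0.05572 L, so [C5H5NH+] = 0.006317/0.05572 = 0.1134 M.
Ka(C5H5NH+) = Kw/Kb = 1.0e-14 / 1.7 x 10^-9 = 5.88e-6.
[H^+] = sqrt(Ka x [C5H5NH+]) = sqrt(5.88e-6 x 0.1134) = 0.000817 M.
pH = -log(0.000817) = 3.09.

3.09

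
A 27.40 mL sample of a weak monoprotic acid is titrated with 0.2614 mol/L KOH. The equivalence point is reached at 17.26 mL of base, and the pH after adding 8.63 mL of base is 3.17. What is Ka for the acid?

6.8 x 10^-4

8.63 mL is half of the equivalence volume, so this is the half-equivalence point where [HA] = [A^-].
At half-equivalence pH = pKa, so pKa = 3.17.
Ka = 10^(-3.17) = 6.8 x 10^-4.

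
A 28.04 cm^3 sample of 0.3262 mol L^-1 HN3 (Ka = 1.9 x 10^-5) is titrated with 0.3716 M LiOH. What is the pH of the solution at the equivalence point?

n(HN3) = 0.3262 x 0.02804 = 0.009147 mol; V(LiOH) at equivalence = 0.009147/0.3716 = 0.02461 L.
At equivalence all the acid is converted to N3-; total volume = 0.02804 + 0.02461 = 0.05265 L, so [N3-] = 0.009147/0.05265 = 0.1737 M.
Kb = Kw/Ka = 1.0e-14 / 1.9 x 10^-5 = 5.26e-10.
[OH^-] = sqrt(Kb x [N3-]) = sqrt(5.26e-10 x 0.1737) = 9.56e-6 M.
pOH = 5.02, so pH = 14.00 - 5.02 = 8.98.

8.98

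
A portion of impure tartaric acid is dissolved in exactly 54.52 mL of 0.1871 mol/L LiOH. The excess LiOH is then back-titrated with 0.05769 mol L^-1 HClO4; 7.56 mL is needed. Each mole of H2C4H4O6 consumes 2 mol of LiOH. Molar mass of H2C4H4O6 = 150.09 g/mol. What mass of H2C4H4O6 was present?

0.733 g

Total n(LiOH) added = 0.1871 x 0.05452 = 0.01020 mol.
n(HClO4) used = 0.05769 x 0.007560 = 0.0004361 mol, which equals the excess n(LiOH).
So n(LiOH) consumed by the sample = 0.01020 - 0.0004361 = 0.009765 mol.
n(H2C4H4O6) = 0.009765 / 2 = 0.004882 mol.
mass = 0.004882 mol x 150.09 g/mol = 0.733 g.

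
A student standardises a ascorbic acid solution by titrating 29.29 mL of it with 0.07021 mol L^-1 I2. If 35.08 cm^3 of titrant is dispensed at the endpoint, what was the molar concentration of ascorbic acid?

n(I2) = 0.07021 x 0.03508 = 0.002463 mol.
From the balanced equation, 1 mol I2 reacts with 1 mol ascorbic acid, so n(ascorbic acid) = 0.002463 x 1/1 = 0.002463 mol.
[ascorbic acid] = 0.002463 / 0.02929 L = 0.0841 M.

0.0841 M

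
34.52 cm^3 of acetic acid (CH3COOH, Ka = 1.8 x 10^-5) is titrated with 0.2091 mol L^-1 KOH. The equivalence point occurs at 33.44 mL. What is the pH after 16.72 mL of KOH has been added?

4.74

16.72 mL is exactly half the equivalence volume (33.44/2), i.e. the half-equivalence point.
There, n(HA) = n(A^-), so pH = pKa = -log(1.8 x 10^-5) = 4.74.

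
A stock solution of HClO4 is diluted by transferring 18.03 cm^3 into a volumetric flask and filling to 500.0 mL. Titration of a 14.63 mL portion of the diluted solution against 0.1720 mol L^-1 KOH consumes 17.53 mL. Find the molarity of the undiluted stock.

n(KOH) = 0.1720 x 0.01753 = 0.003015 mol.
n(HClO4) in the aliquot = 0.003015 mol.
[diluted HClO4] = 0.003015 / 0.01463 = 0.2061 M.
Dilution factor = 500.0/18.03 = 27.73, so [stock] = 0.2061 x 27.73 = 5.72 M.

5.72 M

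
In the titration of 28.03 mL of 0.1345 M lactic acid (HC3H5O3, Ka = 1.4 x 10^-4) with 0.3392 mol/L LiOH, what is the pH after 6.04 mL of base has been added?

3.93

Initial n(HC3H5O3) = 0.1345 x 0.02803 = 0.003770 mol.
n(LiOH) added = 0.3392 x 0.006040 = 0.002049 mol, converting that many moles of HC3H5O3 to C3H5O3-.
Remaining n(HC3H5O3) = 0.001721 mol; n(C3H5O3-) = 0.002049 mol.
By Henderson-Hasselbalch, pH = pKa + log([A^-]/[HA]) = 3.85 + log(0.002049/0.001721) = 3.85 + (+0.08) = 3.93.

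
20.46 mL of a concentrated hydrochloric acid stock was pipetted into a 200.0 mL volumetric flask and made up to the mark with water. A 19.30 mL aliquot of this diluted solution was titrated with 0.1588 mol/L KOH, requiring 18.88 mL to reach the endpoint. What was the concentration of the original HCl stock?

1.52 M

n(KOH) = 0.1588 x 0.01888 = 0.002998 mol.
n(HCl) in the aliquot = 0.002998 mol.
[diluted HCl] = 0.002998 / 0.01930 = 0.1553 M.
Dilution factor = 200.0/20.46 = 9.775, so [stock] = 0.1553 x 9.775 = 1.52 M.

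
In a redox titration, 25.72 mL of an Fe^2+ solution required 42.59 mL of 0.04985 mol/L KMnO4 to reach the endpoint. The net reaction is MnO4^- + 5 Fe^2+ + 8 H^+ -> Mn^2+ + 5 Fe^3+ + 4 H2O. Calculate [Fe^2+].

0.413 M

n(KMnO4) = 0.04985 x 0.04259 = 0.002123 mol.
From the balanced equation, 1 mol KMnO4 reacts with 5 mol Fe^2+, so n(Fe^2+) = 0.002123 x 5/1 = 0.01062 mol.
[Fe^2+] = 0.01062 / 0.02572 L = 0.413 M.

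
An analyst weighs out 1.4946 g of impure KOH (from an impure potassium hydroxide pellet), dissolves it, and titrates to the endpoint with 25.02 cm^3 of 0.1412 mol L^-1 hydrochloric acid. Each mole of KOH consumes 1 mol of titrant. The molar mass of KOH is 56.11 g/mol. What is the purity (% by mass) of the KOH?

13.3%

n(HCl) = 0.1412 x 0.02502 = 0.003533 mol.
n(KOH) = 0.003533 / 1 = 0.003533 mol.
mass of KOH = 0.003533 x 56.11 = 0.1982 g.
% purity = 0.1982 / 1.4946 x 100 = 13.3%.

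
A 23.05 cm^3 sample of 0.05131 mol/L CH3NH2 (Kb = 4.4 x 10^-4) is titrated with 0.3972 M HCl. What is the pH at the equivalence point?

n(CH3NH2) = 0.05131 x 0.02305 = 0.001183 mol; V(HCl) at equivalence = 0.001183/0.3972 = 0.002978 L.
At equivalence the base is fully converted to CH3NH3+; total volume = 0.02603 L, so [CH3NH3+] = 0.001183/0.02603 = 0.04544 M.
Ka(CH3NH3+) = Kw/Kb = 1.0e-14 / 4.4 x 10^-4 = 2.27e-11.
[H^+] = sqrt(Ka x [CH3NH3+]) = sqrt(2.27e-11 x 0.04544) = 1.02e-6 M.
pH = -log(1.02e-6) = 5.99.

5.99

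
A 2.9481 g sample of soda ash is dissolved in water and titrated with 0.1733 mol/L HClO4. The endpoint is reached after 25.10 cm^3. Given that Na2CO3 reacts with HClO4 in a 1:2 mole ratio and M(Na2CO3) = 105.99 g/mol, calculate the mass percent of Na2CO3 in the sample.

7.82%

n(HClO4) = 0.1733 x 0.02510 = 0.004350 mol.
n(Na2CO3) = 0.004350 / 2 = 0.002175 mol.
mass of Na2CO3 = 0.002175 x 105.99 = 0.2305 g.
% purity = 0.2305 / 2.9481 x 100 = 7.82%.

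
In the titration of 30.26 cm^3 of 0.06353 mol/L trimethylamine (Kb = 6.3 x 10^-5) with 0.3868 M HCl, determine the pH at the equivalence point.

n((CH3)3N) = 0.06353 x 0.03026 = 0.001922 mol; V(HCl) at equivalence = 0.001922/0.3868 = 0.004970 L.
At equivalence the base is fully converted to (CH3)3NH+; total volume = 0.03523 L, so [(CH3)3NH+] = 0.001922/0.03523 = 0.05457 M.
Ka((CH3)3NH+) = Kw/Kb = 1.0e-14 / 6.3 x 10^-5 = 1.59e-10.
[H^+] = sqrt(Ka x [(CH3)3NH+]) = sqrt(1.59e-10 x 0.05457) = 2.94e-6 M.
pH = -log(2.94e-6) = 5.53.

5.53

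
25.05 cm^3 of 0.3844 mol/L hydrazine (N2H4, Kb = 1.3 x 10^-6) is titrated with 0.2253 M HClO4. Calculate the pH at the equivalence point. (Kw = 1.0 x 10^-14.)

4.48

n(N2H4) = 0.3844 x 0.02505 = 0.009629 mol; V(HClO4) at equivalence = 0.009629/0.2253 = 0.04274 L.
At equivalence the base is fully converted to N2H5+; total volume = 0.06779 L, so [N2H5+] = 0.009629/0.06779 = 0.1420 M.
Ka(N2H5+) = Kw/Kb = 1.0e-14 / 1.3 x 10^-6 = 7.69e-9.
[H^+] = sqrt(Ka x [N2H5+]) = sqrt(7.69e-9 x 0.1420) = 3.31e-5 M.
pH = -log(3.31e-5) = 4.48.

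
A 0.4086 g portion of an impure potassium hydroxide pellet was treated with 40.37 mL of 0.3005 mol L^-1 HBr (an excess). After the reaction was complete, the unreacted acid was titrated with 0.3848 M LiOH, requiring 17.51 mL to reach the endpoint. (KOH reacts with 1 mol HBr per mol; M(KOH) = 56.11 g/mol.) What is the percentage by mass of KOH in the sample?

74.1%

Total n(HBr) added = 0.3005 x 0.04037 = 0.01213 mol.
n(LiOH) used = 0.3848 x 0.01751 = 0.006738 mol, which equals the excess n(HBr).
So n(HBr) consumed by the sample = 0.01213 - 0.006738 = 0.005393 mol.
n(KOH) = 0.005393 / 1 = 0.005393 mol.
mass KOH = 0.005393 x 56.11 = 0.3026 g, so %KOH = 0.3026/0.4086 x 100 = 74.1%.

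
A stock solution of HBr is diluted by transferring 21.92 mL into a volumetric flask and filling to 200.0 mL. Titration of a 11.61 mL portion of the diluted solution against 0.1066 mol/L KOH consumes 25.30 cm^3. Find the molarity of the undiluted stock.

n(KOH) = 0.1066 x 0.02530 = 0.002697 mol.
n(HBr) in the aliquot = 0.002697 mol.
[diluted HBr] = 0.002697 / 0.01161 = 0.2323 M.
Dilution factor = 200.0/21.92 = 9.124, so [stock] = 0.2323 x 9.124 = 2.12 M.

2.12 M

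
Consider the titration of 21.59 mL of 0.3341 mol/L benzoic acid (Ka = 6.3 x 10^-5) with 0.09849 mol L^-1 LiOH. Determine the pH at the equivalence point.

n(C6H5COOH) = 0.3341 x 0.02159 = 0.007213 mol; V(LiOH) at equivalence = 0.007213/0.09849 = 0.07324 L.
At equivalence all the acid is converted to C6H5COO-; total volume = 0.02159 + 0.07324 = 0.09483 L, so [C6H5COO-] = 0.007213/0.09483 = 0.07607 M.
Kb = Kw/Ka = 1.0e-14 / 6.3 x 10^-5 = 1.59e-10.
[OH^-] = sqrt(Kb x [C6H5COO-]) = sqrt(1.59e-10 x 0.07607) = 3.47e-6 M.
pOH = 5.46, so pH = 14.00 - 5.46 = 8.54.

8.54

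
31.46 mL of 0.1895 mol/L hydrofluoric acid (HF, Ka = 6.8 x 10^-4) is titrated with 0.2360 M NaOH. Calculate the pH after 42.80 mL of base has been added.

n(acid) = 0.1895 x 0.03146 = 0.005962 mol; n(NaOH) added = 0.2360 x 0.04280 = 0.01010 mol.
Base is in excess by 0.01010 - 0.005962 = 0.004139 mol in a total volume of 0.07426 L.
[OH^-] = 0.004139/0.07426 = 0.05574 M, so pOH = 1.25 and pH = 14.00 - 1.25 = 12.75.

12.75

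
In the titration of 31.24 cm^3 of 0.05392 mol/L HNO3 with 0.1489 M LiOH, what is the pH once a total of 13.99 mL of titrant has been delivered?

n(acid) = 0.05392 x 0.03124 = 0.001684 mol; n(LiOH) added = 0.1489 x 0.01399 = 0.002083 mol.
Base is in excess by 0.002083 - 0.001684 = 0.0003987 mol in a total volume of 0.04523 L.
[OH^-] = 0.0003987/0.04523 = 0.008814 M, so pOH = 2.05 and pH = 14.00 - 2.05 = 11.95.

11.95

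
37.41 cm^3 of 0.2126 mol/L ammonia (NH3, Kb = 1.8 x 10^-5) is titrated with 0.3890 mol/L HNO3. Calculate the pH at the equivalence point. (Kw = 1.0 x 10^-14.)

5.06

n(NH3) = 0.2126 x 0.03741 = 0.007953 mol; V(HNO3) at equivalence = 0.007953/0.3890 = 0.02045 L.
At equivalence the base is fully converted to NH4+; total volume = 0.05786 L, so [NH4+] = 0.007953/0.05786 = 0.1375 M.
Ka(NH4+) = Kw/Kb = 1.0e-14 / 1.8 x 10^-5 = 5.56e-10.
[H^+] = sqrt(Ka x [NH4+]) = sqrt(5.56e-10 x 0.1375) = 8.74e-6 M.
pH = -log(8.74e-6) = 5.06.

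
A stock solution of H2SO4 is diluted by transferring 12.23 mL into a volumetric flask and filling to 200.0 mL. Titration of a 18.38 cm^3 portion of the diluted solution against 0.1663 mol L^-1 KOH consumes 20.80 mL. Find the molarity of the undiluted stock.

n(KOH) = 0.1663 x 0.02080 = 0.003459 mol.
n(H2SO4) in the aliquot = 0.003459 x 1/2 = 0.001730 mol.
[diluted H2SO4] = 0.001730 / 0.01838 = 0.09410 M.
Dilution factor = 200.0/12.23 = 16.35, so [stock] = 0.09410 x 16.35 = 1.54 M.

1.54 M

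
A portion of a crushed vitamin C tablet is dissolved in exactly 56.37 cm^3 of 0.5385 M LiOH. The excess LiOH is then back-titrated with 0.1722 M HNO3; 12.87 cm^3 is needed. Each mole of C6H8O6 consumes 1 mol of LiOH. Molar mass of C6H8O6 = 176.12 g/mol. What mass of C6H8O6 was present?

Total n(LiOH) added = 0.5385 x 0.05637 = 0.03036 mol.
n(HNO3) used = 0.1722 x 0.01287 = 0.002216 mol, which equals the excess n(LiOH).
So n(LiOH) consumed by the sample = 0.03036 - 0.002216 = 0.02814 mol.
n(C6H8O6) = 0.02814 / 1 = 0.02814 mol.
mass = 0.02814 mol x 176.12 g/mol = 4.96 g.

4.96 g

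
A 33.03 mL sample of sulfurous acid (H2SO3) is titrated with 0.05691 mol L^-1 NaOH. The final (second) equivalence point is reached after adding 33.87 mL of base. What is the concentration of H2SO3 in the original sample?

0.0292 M

n(NaOH) = 0.05691 x 0.03387 = 0.001928 mol.
At the final (second) equivalence point, 2 mol OH^- react per mol H2SO3, so n(H2SO3) = 0.001928 / 2 = 0.0009638 mol.
[H2SO3] = 0.0009638 / 0.03303 L = 0.0292 M.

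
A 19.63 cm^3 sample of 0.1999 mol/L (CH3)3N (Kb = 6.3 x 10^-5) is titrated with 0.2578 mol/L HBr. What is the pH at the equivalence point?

5.37

n((CH3)3N) = 0.1999 x 0.01963 = 0.003924 mol; V(HBr) at equivalence = 0.003924/0.2578 = 0.01522 L.
At equivalence the base is fully converted to (CH3)3NH+; total volume = 0.03485 L, so [(CH3)3NH+] = 0.003924/0.03485 = 0.1126 M.
Ka((CH3)3NH+) = Kw/Kb = 1.0e-14 / 6.3 x 10^-5 = 1.59e-10.
[H^+] = sqrt(Ka x [(CH3)3NH+]) = sqrt(1.59e-10 x 0.1126) = 4.23e-6 M.
pH = -log(4.23e-6) = 5.37.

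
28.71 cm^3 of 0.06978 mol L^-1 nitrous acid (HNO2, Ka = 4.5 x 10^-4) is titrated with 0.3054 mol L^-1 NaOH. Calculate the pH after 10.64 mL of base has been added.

12.50

n(acid) = 0.06978 x 0.02871 = 0.002003 mol; n(NaOH) added = 0.3054 x 0.01064 = 0.003249 mol.
Base is in excess by 0.003249 - 0.002003 = 0.001246 mol in a total volume of 0.03935 L.
[OH^-] = 0.001246/0.03935 = 0.03167 M, so pOH = 1.50 and pH = 14.00 - 1.50 = 12.50.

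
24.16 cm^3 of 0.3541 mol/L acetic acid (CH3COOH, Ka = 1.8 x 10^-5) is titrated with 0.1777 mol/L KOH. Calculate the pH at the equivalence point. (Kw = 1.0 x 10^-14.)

n(CH3COOH) = 0.3541 x 0.02416 = 0.008555 mol; V(KOH) at equivalence = 0.008555/0.1777 = 0.04814 L.
At equivalence all the acid is converted to CH3COO-; total volume = 0.02416 + 0.04814 = 0.07230 L, so [CH3COO-] = 0.008555/0.07230 = 0.1183 M.
Kb = Kw/Ka = 1.0e-14 / 1.8 x 10^-5 = 5.56e-10.
[OH^-] = sqrt(Kb x [CH3COO-]) = sqrt(5.56e-10 x 0.1183) = 8.11e-6 M.
pOH = 5.09, so pH = 14.00 - 5.09 = 8.91.

8.91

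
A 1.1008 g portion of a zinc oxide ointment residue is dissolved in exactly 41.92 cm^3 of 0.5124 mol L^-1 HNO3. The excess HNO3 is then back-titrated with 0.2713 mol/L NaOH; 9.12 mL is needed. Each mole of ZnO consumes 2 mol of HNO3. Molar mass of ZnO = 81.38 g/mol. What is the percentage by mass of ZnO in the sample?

Total n(HNO3) added = 0.5124 x 0.04192 = 0.02148 mol.
n(NaOH) used = 0.2713 x 0.009120 = 0.002474 mol, which equals the excess n(HNO3).
So n(HNO3) consumed by the sample = 0.02148 - 0.002474 = 0.01901 mol.
n(ZnO) = 0.01901 / 2 = 0.009503 mol.
mass ZnO = 0.009503 x 81.38 = 0.7733 g, so %ZnO = 0.7733/1.1008 x 100 = 70.3%.

70.3%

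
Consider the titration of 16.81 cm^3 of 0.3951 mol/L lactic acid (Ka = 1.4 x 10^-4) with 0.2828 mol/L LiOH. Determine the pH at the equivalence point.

8.54

n(HC3H5O3) = 0.3951 x 0.01681 = 0.006642 mol; V(LiOH) at equivalence = 0.006642/0.2828 = 0.02349 L.
At equivalence all the acid is converted to C3H5O3-; total volume = 0.01681 + 0.02349 = 0.04030 L, so [C3H5O3-] = 0.006642/0.04030 = 0.1648 M.
Kb = Kw/Ka = 1.0e-14 / 1.4 x 10^-4 = 7.14e-11.
[OH^-] = sqrt(Kb x [C3H5O3-]) = sqrt(7.14e-11 x 0.1648) = 3.43e-6 M.
pOH = 5.46, so pH = 14.00 - 5.46 = 8.54.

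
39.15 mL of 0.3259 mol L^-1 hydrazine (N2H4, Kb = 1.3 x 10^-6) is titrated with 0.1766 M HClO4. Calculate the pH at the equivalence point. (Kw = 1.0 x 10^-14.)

4.53

n(N2H4) = 0.3259 x 0.03915 = 0.01276 mol; V(HClO4) at equivalence = 0.01276/0.1766 = 0.07225 L.
At equivalence the base is fully converted to N2H5+; total volume = 0.1114 L, so [N2H5+] = 0.01276/0.1114 = 0.1145 M.
Ka(N2H5+) = Kw/Kb = 1.0e-14 / 1.3 x 10^-6 = 7.69e-9.
[H^+] = sqrt(Ka x [N2H5+]) = sqrt(7.69e-9 x 0.1145) = 2.97e-5 M.
pH = -log(2.97e-5) = 4.53.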